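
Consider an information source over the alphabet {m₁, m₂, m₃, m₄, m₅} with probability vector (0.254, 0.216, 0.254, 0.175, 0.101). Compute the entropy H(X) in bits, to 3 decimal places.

H = −Σ pᵢ log₂ pᵢ.
−0.254·log₂(0.254) = 0.5022
−0.216·log₂(0.216) = 0.4776
−0.254·log₂(0.254) = 0.5022
−0.175·log₂(0.175) = 0.4401
−0.101·log₂(0.101) = 0.3341
Sum ≈ 2.2560 → 2.256 bits.

2.256 bits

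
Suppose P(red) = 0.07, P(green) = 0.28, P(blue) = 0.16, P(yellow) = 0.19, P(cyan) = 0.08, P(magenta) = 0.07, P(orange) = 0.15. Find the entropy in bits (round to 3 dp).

H = −Σ pᵢ log₂ pᵢ.
−0.07·log₂(0.07) = 0.2686
−0.28·log₂(0.28) = 0.5142
−0.16·log₂(0.16) = 0.4230
−0.19·log₂(0.19) = 0.4552
−0.08·log₂(0.08) = 0.2915
−0.07·log₂(0.07) = 0.2686
−0.15·log₂(0.15) = 0.4105
Sum ≈ 2.6316 → 2.632 bits.

2.632 bits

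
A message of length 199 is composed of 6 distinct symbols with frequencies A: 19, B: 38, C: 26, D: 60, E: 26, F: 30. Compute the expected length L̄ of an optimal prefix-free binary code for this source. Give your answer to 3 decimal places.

Probabilities are the counts divided by 199.
Repeatedly combine the two least-probable nodes; the expected code length is the sum of the merged weights.
merge 19/199 + 26/199 → 45/199
merge 26/199 + 30/199 → 56/199
merge 38/199 + 45/199 → 83/199
merge 56/199 + 60/199 → 116/199
merge 83/199 + 116/199 → 1
L = 45/199 + 56/199 + 83/199 + 116/199 + 1 = 499/199 ≈ 2.508 bits/symbol.

2.508 bits/symbol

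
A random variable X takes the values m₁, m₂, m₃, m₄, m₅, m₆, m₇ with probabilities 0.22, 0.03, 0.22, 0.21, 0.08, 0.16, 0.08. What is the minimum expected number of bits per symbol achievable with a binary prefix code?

Repeatedly combine the two least-probable nodes; the expected code length is the sum of the merged weights.
merge 3/100 + 2/25 → 11/100
merge 2/25 + 11/100 → 19/100
merge 4/25 + 19/100 → 7/20
merge 21/100 + 11/50 → 43/100
merge 11/50 + 7/20 → 57/100
merge 43/100 + 57/100 → 1
L = 11/100 + 19/100 + 7/20 + 43/100 + 57/100 + 1 = 53/20 = 2.65 bits/symbol.

2.65 bits/symbol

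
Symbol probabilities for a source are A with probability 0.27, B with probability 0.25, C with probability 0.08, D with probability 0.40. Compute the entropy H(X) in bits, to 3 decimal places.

H = −Σ pᵢ log₂ pᵢ.
−0.27·log₂(0.27) = 0.5100
−0.25·log₂(0.25) = 0.5000
−0.08·log₂(0.08) = 0.2915
−0.40·log₂(0.40) = 0.5288
Sum ≈ 1.8303 → 1.830 bits.

1.830 bits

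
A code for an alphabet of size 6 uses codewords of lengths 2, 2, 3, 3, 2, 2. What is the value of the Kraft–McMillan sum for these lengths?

1.25

With common denominator 2^3 = 8: Σ 2^(−ℓᵢ) = 2/8 + 2/8 + 1/8 + 1/8 + 2/8 + 2/8 = 10/8 = 1.25.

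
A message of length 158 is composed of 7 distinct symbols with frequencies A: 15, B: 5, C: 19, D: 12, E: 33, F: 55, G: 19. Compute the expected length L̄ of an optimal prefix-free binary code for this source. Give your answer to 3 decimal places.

2.551 bits/symbol

Probabilities are the counts divided by 158.
Repeatedly combine the two least-probable nodes; the expected code length is the sum of the merged weights.
merge 5/158 + 6/79 → 17/158
merge 15/158 + 17/158 → 16/79
merge 19/158 + 19/158 → 19/79
merge 16/79 + 33/158 → 65/158
merge 19/79 + 55/158 → 93/158
merge 65/158 + 93/158 → 1
L = 17/158 + 16/79 + 19/79 + 65/158 + 93/158 + 1 = 403/158 ≈ 2.551 bits/symbol.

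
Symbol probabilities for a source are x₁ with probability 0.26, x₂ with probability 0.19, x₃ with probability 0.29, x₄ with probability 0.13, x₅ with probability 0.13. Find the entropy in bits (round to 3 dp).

H = −Σ pᵢ log₂ pᵢ.
−0.26·log₂(0.26) = 0.5053
−0.19·log₂(0.19) = 0.4552
−0.29·log₂(0.29) = 0.5179
−0.13·log₂(0.13) = 0.3826
−0.13·log₂(0.13) = 0.3826
Sum ≈ 2.2437 → 2.244 bits.

2.244 bits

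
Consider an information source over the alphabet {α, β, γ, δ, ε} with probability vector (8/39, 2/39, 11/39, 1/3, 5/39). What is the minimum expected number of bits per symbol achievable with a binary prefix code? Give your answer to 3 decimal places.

Repeatedly combine the two least-probable nodes; the expected code length is the sum of the merged weights.
merge 2/39 + 5/39 → 7/39
merge 7/39 + 8/39 → 5/13
merge 11/39 + 1/3 → 8/13
merge 5/13 + 8/13 → 1
L = 7/39 + 5/13 + 8/13 + 1 = 85/39 ≈ 2.179 bits/symbol.

2.179 bits/symbol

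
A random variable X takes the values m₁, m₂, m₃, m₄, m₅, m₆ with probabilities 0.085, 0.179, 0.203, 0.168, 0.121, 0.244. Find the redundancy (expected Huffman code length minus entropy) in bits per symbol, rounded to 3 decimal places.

Entropy H = −Σ p log₂ p ≈ 2.5111 bits.
Huffman merges: 17/200+121/1000→103/500; 21/125+179/1000→347/1000; 203/1000+103/500→409/1000; 61/250+347/1000→591/1000; 409/1000+591/1000→1. L = 2553/1000 ≈ 2.5530.
L − H = 2.5530 − 2.5111 = 0.042 bits.

0.042 bits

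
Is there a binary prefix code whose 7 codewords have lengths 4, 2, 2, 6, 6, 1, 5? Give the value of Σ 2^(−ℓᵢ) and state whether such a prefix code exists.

With common denominator 2^6 = 64: Σ 2^(−ℓᵢ) = 4/64 + 16/64 + 16/64 + 1/64 + 1/64 + 32/64 + 2/64 = 72/64 = 1.125.
Kraft's inequality requires Σ ≤ 1; here Σ = 1.125 > 1, so no such prefix code exists.

1.125; no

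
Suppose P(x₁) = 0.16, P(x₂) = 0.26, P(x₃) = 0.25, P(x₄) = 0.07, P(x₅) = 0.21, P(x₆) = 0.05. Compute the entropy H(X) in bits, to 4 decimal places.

2.3858 bits

H = −Σ pᵢ log₂ pᵢ.
−0.16·log₂(0.16) = 0.4230
−0.26·log₂(0.26) = 0.5053
−0.25·log₂(0.25) = 0.5000
−0.07·log₂(0.07) = 0.2686
−0.21·log₂(0.21) = 0.4728
−0.05·log₂(0.05) = 0.2161
Sum ≈ 2.3858 → 2.3858 bits.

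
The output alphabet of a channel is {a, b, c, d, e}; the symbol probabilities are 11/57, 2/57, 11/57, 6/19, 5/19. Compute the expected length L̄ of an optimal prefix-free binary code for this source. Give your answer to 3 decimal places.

Repeatedly combine the two least-probable nodes; the expected code length is the sum of the merged weights.
merge 2/57 + 11/57 → 13/57
merge 11/57 + 13/57 → 8/19
merge 5/19 + 6/19 → 11/19
merge 8/19 + 11/19 → 1
L = 13/57 + 8/19 + 11/19 + 1 = 127/57 ≈ 2.228 bits/symbol.

2.228 bits/symbol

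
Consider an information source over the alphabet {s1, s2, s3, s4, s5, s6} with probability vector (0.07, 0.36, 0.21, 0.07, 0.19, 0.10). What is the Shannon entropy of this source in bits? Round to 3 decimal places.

2.328 bits

H = −Σ pᵢ log₂ pᵢ.
−0.07·log₂(0.07) = 0.2686
−0.36·log₂(0.36) = 0.5306
−0.21·log₂(0.21) = 0.4728
−0.07·log₂(0.07) = 0.2686
−0.19·log₂(0.19) = 0.4552
−0.10·log₂(0.10) = 0.3322
Sum ≈ 2.3280 → 2.328 bits.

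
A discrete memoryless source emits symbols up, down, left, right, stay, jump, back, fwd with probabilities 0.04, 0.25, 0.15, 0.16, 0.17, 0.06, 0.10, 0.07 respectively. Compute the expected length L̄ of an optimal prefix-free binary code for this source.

Repeatedly combine the two least-probable nodes; the expected code length is the sum of the merged weights.
merge 1/25 + 3/50 → 1/10
merge 7/100 + 1/10 → 17/100
merge 1/10 + 3/20 → 1/4
merge 4/25 + 17/100 → 33/100
merge 17/100 + 1/4 → 21/50
merge 1/4 + 33/100 → 29/50
merge 21/50 + 29/50 → 1
L = 1/10 + 17/100 + 1/4 + 33/100 + 21/50 + 29/50 + 1 = 57/20 = 2.85 bits/symbol.

2.85 bits/symbol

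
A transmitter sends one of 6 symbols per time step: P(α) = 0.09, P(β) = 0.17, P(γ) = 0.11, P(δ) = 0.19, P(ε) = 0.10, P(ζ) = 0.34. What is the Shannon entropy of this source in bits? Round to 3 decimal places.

2.414 bits

H = −Σ pᵢ log₂ pᵢ.
−0.09·log₂(0.09) = 0.3127
−0.17·log₂(0.17) = 0.4346
−0.11·log₂(0.11) = 0.3503
−0.19·log₂(0.19) = 0.4552
−0.10·log₂(0.10) = 0.3322
−0.34·log₂(0.34) = 0.5292
Sum ≈ 2.4141 → 2.414 bits.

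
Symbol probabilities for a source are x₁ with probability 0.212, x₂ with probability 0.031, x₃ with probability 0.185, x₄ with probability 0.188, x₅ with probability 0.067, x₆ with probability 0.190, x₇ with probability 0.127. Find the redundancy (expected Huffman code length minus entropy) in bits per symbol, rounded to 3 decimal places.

Entropy H = −Σ p log₂ p ≈ 2.6281 bits.
Huffman merges: 31/1000+67/1000→49/500; 49/500+127/1000→9/40; 37/200+47/250→373/1000; 19/100+53/250→201/500; 9/40+373/1000→299/500; 201/500+299/500→1. L = 337/125 ≈ 2.6960.
L − H = 2.6960 − 2.6281 = 0.068 bits.

0.068 bits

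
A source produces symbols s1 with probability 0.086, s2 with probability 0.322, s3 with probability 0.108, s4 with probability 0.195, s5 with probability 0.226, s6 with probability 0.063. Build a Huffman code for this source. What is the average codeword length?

2.406 bits/symbol

Repeatedly combine the two least-probable nodes; the expected code length is the sum of the merged weights.
merge 63/1000 + 43/500 → 149/1000
merge 27/250 + 149/1000 → 257/1000
merge 39/200 + 113/500 → 421/1000
merge 257/1000 + 161/500 → 579/1000
merge 421/1000 + 579/1000 → 1
L = 149/1000 + 257/1000 + 421/1000 + 579/1000 + 1 = 1203/500 = 2.406 bits/symbol.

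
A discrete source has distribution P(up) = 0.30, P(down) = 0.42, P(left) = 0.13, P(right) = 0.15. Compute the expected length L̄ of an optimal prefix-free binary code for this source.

Repeatedly combine the two least-probable nodes; the expected code length is the sum of the merged weights.
merge 13/100 + 3/20 → 7/25
merge 7/25 + 3/10 → 29/50
merge 21/50 + 29/50 → 1
L = 7/25 + 29/50 + 1 = 93/50 = 1.86 bits/symbol.

1.86 bits/symbol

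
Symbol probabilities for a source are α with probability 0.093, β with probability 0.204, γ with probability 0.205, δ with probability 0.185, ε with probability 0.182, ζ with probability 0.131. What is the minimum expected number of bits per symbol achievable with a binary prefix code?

2.591 bits/symbol

Repeatedly combine the two least-probable nodes; the expected code length is the sum of the merged weights.
merge 93/1000 + 131/1000 → 28/125
merge 91/500 + 37/200 → 367/1000
merge 51/250 + 41/200 → 409/1000
merge 28/125 + 367/1000 → 591/1000
merge 409/1000 + 591/1000 → 1
L = 28/125 + 367/1000 + 409/1000 + 591/1000 + 1 = 2591/1000 = 2.591 bits/symbol.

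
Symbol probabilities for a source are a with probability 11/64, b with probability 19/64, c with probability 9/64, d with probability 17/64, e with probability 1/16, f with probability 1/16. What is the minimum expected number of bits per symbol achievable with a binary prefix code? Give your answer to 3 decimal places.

2.391 bits/symbol

Repeatedly combine the two least-probable nodes; the expected code length is the sum of the merged weights.
merge 1/16 + 1/16 → 1/8
merge 1/8 + 9/64 → 17/64
merge 11/64 + 17/64 → 7/16
merge 17/64 + 19/64 → 9/16
merge 7/16 + 9/16 → 1
L = 1/8 + 17/64 + 7/16 + 9/16 + 1 = 153/64 ≈ 2.391 bits/symbol.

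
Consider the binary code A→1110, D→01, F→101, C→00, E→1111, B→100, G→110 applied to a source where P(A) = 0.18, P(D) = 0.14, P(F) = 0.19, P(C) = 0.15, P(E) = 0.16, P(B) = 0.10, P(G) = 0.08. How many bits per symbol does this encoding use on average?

L̄ = Σ pᵢ·ℓᵢ = 0.18·4 + 0.14·2 + 0.19·3 + 0.15·2 + 0.16·4 + 0.10·3 + 0.08·3 = 3.05 bits/symbol.

3.05 bits/symbol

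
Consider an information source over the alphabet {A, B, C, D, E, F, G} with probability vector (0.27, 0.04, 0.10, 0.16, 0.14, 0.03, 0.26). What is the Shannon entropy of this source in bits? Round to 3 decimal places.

H = −Σ pᵢ log₂ pᵢ.
−0.27·log₂(0.27) = 0.5100
−0.04·log₂(0.04) = 0.1858
−0.10·log₂(0.10) = 0.3322
−0.16·log₂(0.16) = 0.4230
−0.14·log₂(0.14) = 0.3971
−0.03·log₂(0.03) = 0.1518
−0.26·log₂(0.26) = 0.5053
Sum ≈ 2.5052 → 2.505 bits.

2.505 bits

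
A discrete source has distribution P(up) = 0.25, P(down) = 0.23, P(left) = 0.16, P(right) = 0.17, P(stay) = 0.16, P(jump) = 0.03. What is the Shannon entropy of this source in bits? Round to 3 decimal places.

H = −Σ pᵢ log₂ pᵢ.
−0.25·log₂(0.25) = 0.5000
−0.23·log₂(0.23) = 0.4877
−0.16·log₂(0.16) = 0.4230
−0.17·log₂(0.17) = 0.4346
−0.16·log₂(0.16) = 0.4230
−0.03·log₂(0.03) = 0.1518
Sum ≈ 2.4201 → 2.420 bits.

2.420 bits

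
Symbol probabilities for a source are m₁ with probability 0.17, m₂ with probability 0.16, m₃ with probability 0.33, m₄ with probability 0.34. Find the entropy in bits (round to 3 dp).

1.915 bits

H = −Σ pᵢ log₂ pᵢ.
−0.17·log₂(0.17) = 0.4346
−0.16·log₂(0.16) = 0.4230
−0.33·log₂(0.33) = 0.5278
−0.34·log₂(0.34) = 0.5292
Sum ≈ 1.9146 → 1.915 bits.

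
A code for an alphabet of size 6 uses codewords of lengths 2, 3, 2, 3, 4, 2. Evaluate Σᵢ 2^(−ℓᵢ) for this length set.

1.0625

With common denominator 2^4 = 16: Σ 2^(−ℓᵢ) = 4/16 + 2/16 + 4/16 + 2/16 + 1/16 + 4/16 = 17/16 = 1.0625.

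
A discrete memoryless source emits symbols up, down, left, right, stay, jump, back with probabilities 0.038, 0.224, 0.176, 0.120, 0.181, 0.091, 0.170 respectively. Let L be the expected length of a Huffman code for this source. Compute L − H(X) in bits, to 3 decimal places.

0.057 bits

Entropy H = −Σ p log₂ p ≈ 2.6666 bits.
Huffman merges: 19/500+91/1000→129/1000; 3/25+129/1000→249/1000; 17/100+22/125→173/500; 181/1000+28/125→81/200; 249/1000+173/500→119/200; 81/200+119/200→1. L = 681/250 ≈ 2.7240.
L − H = 2.7240 − 2.6666 = 0.057 bits.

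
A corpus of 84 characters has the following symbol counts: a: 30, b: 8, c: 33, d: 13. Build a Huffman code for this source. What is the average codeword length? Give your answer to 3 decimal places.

1.857 bits/symbol

Probabilities are the counts divided by 84.
Repeatedly combine the two least-probable nodes; the expected code length is the sum of the merged weights.
merge 2/21 + 13/84 → 1/4
merge 1/4 + 5/14 → 17/28
merge 11/28 + 17/28 → 1
L = 1/4 + 17/28 + 1 = 13/7 ≈ 1.857 bits/symbol.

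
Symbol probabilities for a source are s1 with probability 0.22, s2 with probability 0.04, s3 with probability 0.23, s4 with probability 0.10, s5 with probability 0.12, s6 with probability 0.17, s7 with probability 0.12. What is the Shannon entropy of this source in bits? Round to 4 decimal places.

H = −Σ pᵢ log₂ pᵢ.
−0.22·log₂(0.22) = 0.4806
−0.04·log₂(0.04) = 0.1858
−0.23·log₂(0.23) = 0.4877
−0.10·log₂(0.10) = 0.3322
−0.12·log₂(0.12) = 0.3671
−0.17·log₂(0.17) = 0.4346
−0.12·log₂(0.12) = 0.3671
Sum ≈ 2.6549 → 2.6549 bits.

2.6549 bits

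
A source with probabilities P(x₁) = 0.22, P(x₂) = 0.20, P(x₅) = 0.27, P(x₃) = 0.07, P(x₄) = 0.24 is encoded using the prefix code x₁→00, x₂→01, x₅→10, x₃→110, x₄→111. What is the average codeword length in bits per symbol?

2.31 bits/symbol

L̄ = Σ pᵢ·ℓᵢ = 0.22·2 + 0.20·2 + 0.27·2 + 0.07·3 + 0.24·3 = 2.31 bits/symbol.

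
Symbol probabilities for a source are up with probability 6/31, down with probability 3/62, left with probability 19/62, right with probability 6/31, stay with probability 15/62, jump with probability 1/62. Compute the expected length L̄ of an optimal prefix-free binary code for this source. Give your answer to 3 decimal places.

2.323 bits/symbol

Repeatedly combine the two least-probable nodes; the expected code length is the sum of the merged weights.
merge 1/62 + 3/62 → 2/31
merge 2/31 + 6/31 → 8/31
merge 6/31 + 15/62 → 27/62
merge 8/31 + 19/62 → 35/62
merge 27/62 + 35/62 → 1
L = 2/31 + 8/31 + 27/62 + 35/62 + 1 = 72/31 ≈ 2.323 bits/symbol.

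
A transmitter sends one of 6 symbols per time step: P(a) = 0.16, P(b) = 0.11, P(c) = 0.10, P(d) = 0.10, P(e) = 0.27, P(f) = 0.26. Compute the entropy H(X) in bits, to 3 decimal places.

H = −Σ pᵢ log₂ pᵢ.
−0.16·log₂(0.16) = 0.4230
−0.11·log₂(0.11) = 0.3503
−0.10·log₂(0.10) = 0.3322
−0.10·log₂(0.10) = 0.3322
−0.27·log₂(0.27) = 0.5100
−0.26·log₂(0.26) = 0.5053
Sum ≈ 2.4530 → 2.453 bits.

2.453 bits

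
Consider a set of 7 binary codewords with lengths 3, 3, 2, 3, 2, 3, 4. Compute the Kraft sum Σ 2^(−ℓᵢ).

1.0625

With common denominator 2^4 = 16: Σ 2^(−ℓᵢ) = 2/16 + 2/16 + 4/16 + 2/16 + 4/16 + 2/16 + 1/16 = 17/16 = 1.0625.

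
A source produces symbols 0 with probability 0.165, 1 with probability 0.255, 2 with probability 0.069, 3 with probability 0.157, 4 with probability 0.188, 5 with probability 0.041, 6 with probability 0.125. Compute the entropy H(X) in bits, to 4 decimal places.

2.6344 bits

H = −Σ pᵢ log₂ pᵢ.
−0.165·log₂(0.165) = 0.4289
−0.255·log₂(0.255) = 0.5027
−0.069·log₂(0.069) = 0.2662
−0.157·log₂(0.157) = 0.4194
−0.188·log₂(0.188) = 0.4533
−0.041·log₂(0.041) = 0.1889
−0.125·log₂(0.125) = 0.3750
Sum ≈ 2.6344 → 2.6344 bits.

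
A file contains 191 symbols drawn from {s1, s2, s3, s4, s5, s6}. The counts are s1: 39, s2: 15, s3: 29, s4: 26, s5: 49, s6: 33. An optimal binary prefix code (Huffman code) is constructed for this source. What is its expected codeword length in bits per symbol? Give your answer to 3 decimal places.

Probabilities are the counts divided by 191.
Repeatedly combine the two least-probable nodes; the expected code length is the sum of the merged weights.
merge 15/191 + 26/191 → 41/191
merge 29/191 + 33/191 → 62/191
merge 39/191 + 41/191 → 80/191
merge 49/191 + 62/191 → 111/191
merge 80/191 + 111/191 → 1
L = 41/191 + 62/191 + 80/191 + 111/191 + 1 = 485/191 ≈ 2.539 bits/symbol.

2.539 bits/symbol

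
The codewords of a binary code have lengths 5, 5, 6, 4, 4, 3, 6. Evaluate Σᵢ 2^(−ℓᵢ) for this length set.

With common denominator 2^6 = 64: Σ 2^(−ℓᵢ) = 2/64 + 2/64 + 1/64 + 4/64 + 4/64 + 8/64 + 1/64 = 22/64 = 0.34375.

0.34375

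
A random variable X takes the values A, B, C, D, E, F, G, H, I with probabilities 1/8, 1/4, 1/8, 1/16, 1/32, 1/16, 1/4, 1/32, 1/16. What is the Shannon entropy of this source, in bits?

2.8125 bits

Each probability is a power of 1/2, so log₂(1/p) is an integer.
H = Σ p·log₂(1/p) = 1/8·3 + 1/4·2 + 1/8·3 + 1/16·4 + 1/32·5 + 1/16·4 + 1/4·2 + 1/32·5 + 1/16·4 = 2.8125 bits.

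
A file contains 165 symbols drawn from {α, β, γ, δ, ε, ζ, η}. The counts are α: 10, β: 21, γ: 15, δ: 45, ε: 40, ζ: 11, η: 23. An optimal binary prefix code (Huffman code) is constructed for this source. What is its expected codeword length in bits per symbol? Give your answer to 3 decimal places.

Probabilities are the counts divided by 165.
Repeatedly combine the two least-probable nodes; the expected code length is the sum of the merged weights.
merge 2/33 + 1/15 → 7/55
merge 1/11 + 7/55 → 12/55
merge 7/55 + 23/165 → 4/15
merge 12/55 + 8/33 → 76/165
merge 4/15 + 3/11 → 89/165
merge 76/165 + 89/165 → 1
L = 7/55 + 12/55 + 4/15 + 76/165 + 89/165 + 1 = 431/165 ≈ 2.612 bits/symbol.

2.612 bits/symbol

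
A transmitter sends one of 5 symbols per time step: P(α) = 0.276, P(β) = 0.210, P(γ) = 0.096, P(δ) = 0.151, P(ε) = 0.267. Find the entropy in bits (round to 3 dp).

2.230 bits

H = −Σ pᵢ log₂ pᵢ.
−0.276·log₂(0.276) = 0.5126
−0.210·log₂(0.210) = 0.4728
−0.096·log₂(0.096) = 0.3246
−0.151·log₂(0.151) = 0.4118
−0.267·log₂(0.267) = 0.5087
Sum ≈ 2.2305 → 2.230 bits.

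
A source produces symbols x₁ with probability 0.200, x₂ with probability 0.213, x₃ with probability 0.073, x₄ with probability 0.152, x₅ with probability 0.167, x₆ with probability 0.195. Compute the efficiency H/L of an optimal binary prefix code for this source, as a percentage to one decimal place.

Entropy H = −Σ p log₂ p ≈ 2.5195 bits.
Huffman merges: 73/1000+19/125→9/40; 167/1000+39/200→181/500; 1/5+213/1000→413/1000; 9/40+181/500→587/1000; 413/1000+587/1000→1. L = 2587/1000 ≈ 2.5870.
Efficiency = H/L = 2.5195/2.5870 = 97.4%.

97.4%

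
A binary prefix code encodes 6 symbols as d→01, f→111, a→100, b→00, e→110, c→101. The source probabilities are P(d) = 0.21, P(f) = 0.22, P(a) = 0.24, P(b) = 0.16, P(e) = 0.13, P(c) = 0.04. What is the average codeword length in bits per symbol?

2.63 bits/symbol

L̄ = Σ pᵢ·ℓᵢ = 0.21·2 + 0.22·3 + 0.24·3 + 0.16·2 + 0.13·3 + 0.04·3 = 2.63 bits/symbol.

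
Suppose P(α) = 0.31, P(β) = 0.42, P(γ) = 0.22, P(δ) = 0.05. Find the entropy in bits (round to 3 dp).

1.746 bits

H = −Σ pᵢ log₂ pᵢ.
−0.31·log₂(0.31) = 0.5238
−0.42·log₂(0.42) = 0.5256
−0.22·log₂(0.22) = 0.4806
−0.05·log₂(0.05) = 0.2161
Sum ≈ 1.7461 → 1.746 bits.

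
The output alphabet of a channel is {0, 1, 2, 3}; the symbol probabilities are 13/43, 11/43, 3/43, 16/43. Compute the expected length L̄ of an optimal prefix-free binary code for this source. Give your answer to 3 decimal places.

1.953 bits/symbol

Repeatedly combine the two least-probable nodes; the expected code length is the sum of the merged weights.
merge 3/43 + 11/43 → 14/43
merge 13/43 + 14/43 → 27/43
merge 16/43 + 27/43 → 1
L = 14/43 + 27/43 + 1 = 84/43 ≈ 1.953 bits/symbol.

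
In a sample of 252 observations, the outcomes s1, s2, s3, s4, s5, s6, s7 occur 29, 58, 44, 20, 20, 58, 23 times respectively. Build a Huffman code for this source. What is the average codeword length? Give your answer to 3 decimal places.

Probabilities are the counts divided by 252.
Repeatedly combine the two least-probable nodes; the expected code length is the sum of the merged weights.
merge 5/63 + 5/63 → 10/63
merge 23/252 + 29/252 → 13/63
merge 10/63 + 11/63 → 1/3
merge 13/63 + 29/126 → 55/126
merge 29/126 + 1/3 → 71/126
merge 55/126 + 71/126 → 1
L = 10/63 + 13/63 + 1/3 + 55/126 + 71/126 + 1 = 170/63 ≈ 2.698 bits/symbol.

2.698 bits/symbol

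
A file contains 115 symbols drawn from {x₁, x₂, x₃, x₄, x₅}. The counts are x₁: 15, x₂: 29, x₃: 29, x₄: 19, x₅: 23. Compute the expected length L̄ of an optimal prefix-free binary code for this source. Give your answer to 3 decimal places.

2.296 bits/symbol

Probabilities are the counts divided by 115.
Repeatedly combine the two least-probable nodes; the expected code length is the sum of the merged weights.
merge 3/23 + 19/115 → 34/115
merge 1/5 + 29/115 → 52/115
merge 29/115 + 34/115 → 63/115
merge 52/115 + 63/115 → 1
L = 34/115 + 52/115 + 63/115 + 1 = 264/115 ≈ 2.296 bits/symbol.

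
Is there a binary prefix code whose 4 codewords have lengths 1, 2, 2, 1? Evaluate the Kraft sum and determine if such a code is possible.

With common denominator 2^2 = 4: Σ 2^(−ℓᵢ) = 2/4 + 1/4 + 1/4 + 2/4 = 6/4 = 1.5.
Kraft's inequality requires Σ ≤ 1; here Σ = 1.5 > 1, so no such prefix code exists.

1.5; no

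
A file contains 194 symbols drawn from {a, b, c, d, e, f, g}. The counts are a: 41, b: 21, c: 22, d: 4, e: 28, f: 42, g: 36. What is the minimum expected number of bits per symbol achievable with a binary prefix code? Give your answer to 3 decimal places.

2.701 bits/symbol

Probabilities are the counts divided by 194.
Repeatedly combine the two least-probable nodes; the expected code length is the sum of the merged weights.
merge 2/97 + 21/194 → 25/194
merge 11/97 + 25/194 → 47/194
merge 14/97 + 18/97 → 32/97
merge 41/194 + 21/97 → 83/194
merge 47/194 + 32/97 → 111/194
merge 83/194 + 111/194 → 1
L = 25/194 + 47/194 + 32/97 + 83/194 + 111/194 + 1 = 262/97 ≈ 2.701 bits/symbol.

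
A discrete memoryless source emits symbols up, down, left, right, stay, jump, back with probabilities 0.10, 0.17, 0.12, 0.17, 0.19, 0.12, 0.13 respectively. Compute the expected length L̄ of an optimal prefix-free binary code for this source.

2.81 bits/symbol

Repeatedly combine the two least-probable nodes; the expected code length is the sum of the merged weights.
merge 1/10 + 3/25 → 11/50
merge 3/25 + 13/100 → 1/4
merge 17/100 + 17/100 → 17/50
merge 19/100 + 11/50 → 41/100
merge 1/4 + 17/50 → 59/100
merge 41/100 + 59/100 → 1
L = 11/50 + 1/4 + 17/50 + 41/100 + 59/100 + 1 = 281/100 = 2.81 bits/symbol.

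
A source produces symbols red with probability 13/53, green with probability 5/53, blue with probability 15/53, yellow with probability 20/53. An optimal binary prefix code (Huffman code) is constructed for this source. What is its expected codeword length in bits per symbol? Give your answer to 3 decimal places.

Repeatedly combine the two least-probable nodes; the expected code length is the sum of the merged weights.
merge 5/53 + 13/53 → 18/53
merge 15/53 + 18/53 → 33/53
merge 20/53 + 33/53 → 1
L = 18/53 + 33/53 + 1 = 104/53 ≈ 1.962 bits/symbol.

1.962 bits/symbol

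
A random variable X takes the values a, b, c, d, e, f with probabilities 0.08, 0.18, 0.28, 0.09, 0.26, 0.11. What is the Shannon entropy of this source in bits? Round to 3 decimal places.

2.419 bits

H = −Σ pᵢ log₂ pᵢ.
−0.08·log₂(0.08) = 0.2915
−0.18·log₂(0.18) = 0.4453
−0.28·log₂(0.28) = 0.5142
−0.09·log₂(0.09) = 0.3127
−0.26·log₂(0.26) = 0.5053
−0.11·log₂(0.11) = 0.3503
Sum ≈ 2.4193 → 2.419 bits.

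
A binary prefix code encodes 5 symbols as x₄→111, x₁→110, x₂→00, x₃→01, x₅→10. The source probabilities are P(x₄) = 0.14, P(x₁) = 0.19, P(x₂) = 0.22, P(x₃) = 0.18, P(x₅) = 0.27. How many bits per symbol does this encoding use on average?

L̄ = Σ pᵢ·ℓᵢ = 0.14·3 + 0.19·3 + 0.22·2 + 0.18·2 + 0.27·2 = 2.33 bits/symbol.

2.33 bits/symbol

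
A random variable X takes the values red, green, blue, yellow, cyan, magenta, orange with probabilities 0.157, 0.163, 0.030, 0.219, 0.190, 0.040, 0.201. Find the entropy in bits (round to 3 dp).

H = −Σ pᵢ log₂ pᵢ.
−0.157·log₂(0.157) = 0.4194
−0.163·log₂(0.163) = 0.4266
−0.030·log₂(0.030) = 0.1518
−0.219·log₂(0.219) = 0.4798
−0.190·log₂(0.190) = 0.4552
−0.040·log₂(0.040) = 0.1858
−0.201·log₂(0.201) = 0.4653
Sum ≈ 2.5838 → 2.584 bits.

2.584 bits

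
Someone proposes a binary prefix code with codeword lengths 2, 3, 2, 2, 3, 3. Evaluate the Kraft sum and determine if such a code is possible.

1.125; no

With common denominator 2^3 = 8: Σ 2^(−ℓᵢ) = 2/8 + 1/8 + 2/8 + 2/8 + 1/8 + 1/8 = 9/8 = 1.125.
Kraft's inequality requires Σ ≤ 1; here Σ = 1.125 > 1, so no such prefix code exists.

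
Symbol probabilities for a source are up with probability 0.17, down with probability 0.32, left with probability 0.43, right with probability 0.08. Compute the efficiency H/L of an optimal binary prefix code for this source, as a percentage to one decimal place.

Entropy H = −Σ p log₂ p ≈ 1.7757 bits.
Huffman merges: 2/25+17/100→1/4; 1/4+8/25→57/100; 43/100+57/100→1. L = 91/50 ≈ 1.8200.
Efficiency = H/L = 1.7757/1.8200 = 97.6%.

97.6%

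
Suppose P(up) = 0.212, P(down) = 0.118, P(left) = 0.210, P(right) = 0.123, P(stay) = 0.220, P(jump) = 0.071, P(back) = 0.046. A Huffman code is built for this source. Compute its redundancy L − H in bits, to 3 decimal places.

0.046 bits

Entropy H = −Σ p log₂ p ≈ 2.6388 bits.
Huffman merges: 23/500+71/1000→117/1000; 117/1000+59/500→47/200; 123/1000+21/100→333/1000; 53/250+11/50→54/125; 47/200+333/1000→71/125; 54/125+71/125→1. L = 537/200 ≈ 2.6850.
L − H = 2.6850 − 2.6388 = 0.046 bits.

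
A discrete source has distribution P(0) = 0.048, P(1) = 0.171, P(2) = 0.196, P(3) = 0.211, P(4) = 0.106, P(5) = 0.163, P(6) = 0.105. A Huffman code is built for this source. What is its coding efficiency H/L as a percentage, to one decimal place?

Entropy H = −Σ p log₂ p ≈ 2.6916 bits.
Huffman merges: 6/125+21/200→153/1000; 53/500+153/1000→259/1000; 163/1000+171/1000→167/500; 49/250+211/1000→407/1000; 259/1000+167/500→593/1000; 407/1000+593/1000→1. L = 1373/500 ≈ 2.7460.
Efficiency = H/L = 2.6916/2.7460 = 98.0%.

98.0%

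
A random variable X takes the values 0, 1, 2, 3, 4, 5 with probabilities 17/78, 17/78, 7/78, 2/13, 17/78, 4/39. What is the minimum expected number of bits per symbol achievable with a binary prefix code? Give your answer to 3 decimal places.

Repeatedly combine the two least-probable nodes; the expected code length is the sum of the merged weights.
merge 7/78 + 4/39 → 5/26
merge 2/13 + 5/26 → 9/26
merge 17/78 + 17/78 → 17/39
merge 17/78 + 9/26 → 22/39
merge 17/39 + 22/39 → 1
L = 5/26 + 9/26 + 17/39 + 22/39 + 1 = 33/13 ≈ 2.538 bits/symbol.

2.538 bits/symbol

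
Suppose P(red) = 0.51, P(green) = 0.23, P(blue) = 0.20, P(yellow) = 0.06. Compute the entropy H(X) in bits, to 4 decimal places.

1.6910 bits

H = −Σ pᵢ log₂ pᵢ.
−0.51·log₂(0.51) = 0.4954
−0.23·log₂(0.23) = 0.4877
−0.20·log₂(0.20) = 0.4644
−0.06·log₂(0.06) = 0.2435
Sum ≈ 1.6910 → 1.6910 bits.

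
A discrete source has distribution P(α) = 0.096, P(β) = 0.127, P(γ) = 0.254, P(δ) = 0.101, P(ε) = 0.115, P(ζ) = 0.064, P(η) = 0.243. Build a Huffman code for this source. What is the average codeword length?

2.663 bits/symbol

Repeatedly combine the two least-probable nodes; the expected code length is the sum of the merged weights.
merge 8/125 + 12/125 → 4/25
merge 101/1000 + 23/200 → 27/125
merge 127/1000 + 4/25 → 287/1000
merge 27/125 + 243/1000 → 459/1000
merge 127/500 + 287/1000 → 541/1000
merge 459/1000 + 541/1000 → 1
L = 4/25 + 27/125 + 287/1000 + 459/1000 + 541/1000 + 1 = 2663/1000 = 2.663 bits/symbol.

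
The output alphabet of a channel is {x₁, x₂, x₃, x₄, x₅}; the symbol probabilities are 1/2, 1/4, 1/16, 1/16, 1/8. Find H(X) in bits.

1.875 bits

Each probability is a power of 1/2, so log₂(1/p) is an integer.
H = Σ p·log₂(1/p) = 1/2·1 + 1/4·2 + 1/16·4 + 1/16·4 + 1/8·3 = 1.875 bits.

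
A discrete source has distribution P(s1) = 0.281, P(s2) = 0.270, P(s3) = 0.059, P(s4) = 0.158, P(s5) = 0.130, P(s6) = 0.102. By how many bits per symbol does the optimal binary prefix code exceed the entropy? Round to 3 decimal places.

Entropy H = −Σ p log₂ p ≈ 2.4047 bits.
Huffman merges: 59/1000+51/500→161/1000; 13/100+79/500→36/125; 161/1000+27/100→431/1000; 281/1000+36/125→569/1000; 431/1000+569/1000→1. L = 2449/1000 ≈ 2.4490.
L − H = 2.4490 − 2.4047 = 0.044 bits.

0.044 bits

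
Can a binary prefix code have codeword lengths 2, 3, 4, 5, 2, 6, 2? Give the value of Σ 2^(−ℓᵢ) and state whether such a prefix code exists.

With common denominator 2^6 = 64: Σ 2^(−ℓᵢ) = 16/64 + 8/64 + 4/64 + 2/64 + 16/64 + 1/64 + 16/64 = 63/64 = 0.984375.
Kraft's inequality requires Σ ≤ 1; here Σ = 0.984375 ≤ 1, so such a prefix code exists.

0.984375; yes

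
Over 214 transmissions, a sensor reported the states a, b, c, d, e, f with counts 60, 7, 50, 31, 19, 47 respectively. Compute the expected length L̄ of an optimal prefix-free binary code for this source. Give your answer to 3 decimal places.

Probabilities are the counts divided by 214.
Repeatedly combine the two least-probable nodes; the expected code length is the sum of the merged weights.
merge 7/214 + 19/214 → 13/107
merge 13/107 + 31/214 → 57/214
merge 47/214 + 25/107 → 97/214
merge 57/214 + 30/107 → 117/214
merge 97/214 + 117/214 → 1
L = 13/107 + 57/214 + 97/214 + 117/214 + 1 = 511/214 ≈ 2.388 bits/symbol.

2.388 bits/symbol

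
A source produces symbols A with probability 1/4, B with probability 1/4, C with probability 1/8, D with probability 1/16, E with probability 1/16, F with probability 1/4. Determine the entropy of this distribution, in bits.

2.375 bits

Each probability is a power of 1/2, so log₂(1/p) is an integer.
H = Σ p·log₂(1/p) = 1/4·2 + 1/4·2 + 1/8·3 + 1/16·4 + 1/16·4 + 1/4·2 = 2.375 bits.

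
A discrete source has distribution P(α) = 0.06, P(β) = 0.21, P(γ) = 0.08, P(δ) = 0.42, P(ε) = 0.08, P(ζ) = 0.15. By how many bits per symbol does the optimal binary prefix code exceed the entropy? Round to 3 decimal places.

0.064 bits

Entropy H = −Σ p log₂ p ≈ 2.2356 bits.
Huffman merges: 3/50+2/25→7/50; 2/25+7/50→11/50; 3/20+21/100→9/25; 11/50+9/25→29/50; 21/50+29/50→1. L = 23/10 ≈ 2.3000.
L − H = 2.3000 − 2.2356 = 0.064 bits.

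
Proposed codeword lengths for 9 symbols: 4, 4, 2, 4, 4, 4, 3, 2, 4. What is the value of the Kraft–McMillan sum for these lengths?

1

With common denominator 2^4 = 16: Σ 2^(−ℓᵢ) = 1/16 + 1/16 + 4/16 + 1/16 + 1/16 + 1/16 + 2/16 + 4/16 + 1/16 = 16/16 = 1.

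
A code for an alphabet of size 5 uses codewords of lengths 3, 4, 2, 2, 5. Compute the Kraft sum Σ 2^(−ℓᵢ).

With common denominator 2^5 = 32: Σ 2^(−ℓᵢ) = 4/32 + 2/32 + 8/32 + 8/32 + 1/32 = 23/32 = 0.71875.

0.71875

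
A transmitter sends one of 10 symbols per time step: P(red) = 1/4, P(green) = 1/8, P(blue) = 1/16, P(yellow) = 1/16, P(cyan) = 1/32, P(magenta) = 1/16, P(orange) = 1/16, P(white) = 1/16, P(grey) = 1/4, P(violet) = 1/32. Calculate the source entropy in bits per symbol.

Each probability is a power of 1/2, so log₂(1/p) is an integer.
H = Σ p·log₂(1/p) = 1/4·2 + 1/8·3 + 1/16·4 + 1/16·4 + 1/32·5 + 1/16·4 + 1/16·4 + 1/16·4 + 1/4·2 + 1/32·5 = 2.9375 bits.

2.9375 bits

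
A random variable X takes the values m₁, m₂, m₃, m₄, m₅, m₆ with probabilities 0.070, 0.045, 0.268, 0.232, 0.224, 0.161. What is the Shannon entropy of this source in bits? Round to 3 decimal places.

2.376 bits

H = −Σ pᵢ log₂ pᵢ.
−0.070·log₂(0.070) = 0.2686
−0.045·log₂(0.045) = 0.2013
−0.268·log₂(0.268) = 0.5091
−0.232·log₂(0.232) = 0.4890
−0.224·log₂(0.224) = 0.4835
−0.161·log₂(0.161) = 0.4242
Sum ≈ 2.3757 → 2.376 bits.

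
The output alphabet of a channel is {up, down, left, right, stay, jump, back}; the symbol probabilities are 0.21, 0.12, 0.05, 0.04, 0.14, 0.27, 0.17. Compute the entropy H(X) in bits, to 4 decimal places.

H = −Σ pᵢ log₂ pᵢ.
−0.21·log₂(0.21) = 0.4728
−0.12·log₂(0.12) = 0.3671
−0.05·log₂(0.05) = 0.2161
−0.04·log₂(0.04) = 0.1858
−0.14·log₂(0.14) = 0.3971
−0.27·log₂(0.27) = 0.5100
−0.17·log₂(0.17) = 0.4346
Sum ≈ 2.5835 → 2.5835 bits.

2.5835 bits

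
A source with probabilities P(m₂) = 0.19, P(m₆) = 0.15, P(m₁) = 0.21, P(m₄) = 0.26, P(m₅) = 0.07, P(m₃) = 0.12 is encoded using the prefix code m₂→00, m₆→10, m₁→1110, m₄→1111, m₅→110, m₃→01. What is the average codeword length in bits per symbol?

3.01 bits/symbol

L̄ = Σ pᵢ·ℓᵢ = 0.19·2 + 0.15·2 + 0.21·4 + 0.26·4 + 0.07·3 + 0.12·2 = 3.01 bits/symbol.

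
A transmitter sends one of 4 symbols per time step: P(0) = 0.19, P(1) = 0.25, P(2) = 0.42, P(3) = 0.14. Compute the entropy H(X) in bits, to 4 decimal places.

H = −Σ pᵢ log₂ pᵢ.
−0.19·log₂(0.19) = 0.4552
−0.25·log₂(0.25) = 0.5000
−0.42·log₂(0.42) = 0.5256
−0.14·log₂(0.14) = 0.3971
Sum ≈ 1.8780 → 1.8780 bits.

1.8780 bits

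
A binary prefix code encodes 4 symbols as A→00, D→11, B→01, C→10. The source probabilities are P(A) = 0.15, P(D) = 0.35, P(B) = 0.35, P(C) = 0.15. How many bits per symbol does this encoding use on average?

2 bits/symbol

L̄ = Σ pᵢ·ℓᵢ = 0.15·2 + 0.35·2 + 0.35·2 + 0.15·2 = 2 bits/symbol.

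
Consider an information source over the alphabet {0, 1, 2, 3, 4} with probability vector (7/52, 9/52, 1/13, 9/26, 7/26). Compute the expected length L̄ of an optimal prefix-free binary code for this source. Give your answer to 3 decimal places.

Repeatedly combine the two least-probable nodes; the expected code length is the sum of the merged weights.
merge 1/13 + 7/52 → 11/52
merge 9/52 + 11/52 → 5/13
merge 7/26 + 9/26 → 8/13
merge 5/13 + 8/13 → 1
L = 11/52 + 5/13 + 8/13 + 1 = 115/52 ≈ 2.212 bits/symbol.

2.212 bits/symbol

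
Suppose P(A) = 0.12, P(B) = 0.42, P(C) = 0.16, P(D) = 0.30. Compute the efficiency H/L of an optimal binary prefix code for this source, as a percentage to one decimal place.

Entropy H = −Σ p log₂ p ≈ 1.8368 bits.
Huffman merges: 3/25+4/25→7/25; 7/25+3/10→29/50; 21/50+29/50→1. L = 93/50 ≈ 1.8600.
Efficiency = H/L = 1.8368/1.8600 = 98.8%.

98.8%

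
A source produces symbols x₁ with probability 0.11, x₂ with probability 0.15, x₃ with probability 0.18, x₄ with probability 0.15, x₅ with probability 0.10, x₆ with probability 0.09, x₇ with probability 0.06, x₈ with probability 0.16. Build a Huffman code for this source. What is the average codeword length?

2.97 bits/symbol

Repeatedly combine the two least-probable nodes; the expected code length is the sum of the merged weights.
merge 3/50 + 9/100 → 3/20
merge 1/10 + 11/100 → 21/100
merge 3/20 + 3/20 → 3/10
merge 3/20 + 4/25 → 31/100
merge 9/50 + 21/100 → 39/100
merge 3/10 + 31/100 → 61/100
merge 39/100 + 61/100 → 1
L = 3/20 + 21/100 + 3/10 + 31/100 + 39/100 + 61/100 + 1 = 297/100 = 2.97 bits/symbol.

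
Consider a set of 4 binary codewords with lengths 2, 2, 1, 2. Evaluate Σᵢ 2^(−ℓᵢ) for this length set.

1.25

With common denominator 2^2 = 4: Σ 2^(−ℓᵢ) = 1/4 + 1/4 + 2/4 + 1/4 = 5/4 = 1.25.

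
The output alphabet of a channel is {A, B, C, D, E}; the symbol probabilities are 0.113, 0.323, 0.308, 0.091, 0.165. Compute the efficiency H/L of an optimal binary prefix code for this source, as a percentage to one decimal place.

Entropy H = −Σ p log₂ p ≈ 2.1490 bits.
Huffman merges: 91/1000+113/1000→51/250; 33/200+51/250→369/1000; 77/250+323/1000→631/1000; 369/1000+631/1000→1. L = 551/250 ≈ 2.2040.
Efficiency = H/L = 2.1490/2.2040 = 97.5%.

97.5%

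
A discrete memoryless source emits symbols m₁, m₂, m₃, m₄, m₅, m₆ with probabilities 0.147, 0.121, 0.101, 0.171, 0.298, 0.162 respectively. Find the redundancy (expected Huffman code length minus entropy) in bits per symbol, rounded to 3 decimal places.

Entropy H = −Σ p log₂ p ≈ 2.4909 bits.
Huffman merges: 101/1000+121/1000→111/500; 147/1000+81/500→309/1000; 171/1000+111/500→393/1000; 149/500+309/1000→607/1000; 393/1000+607/1000→1. L = 2531/1000 ≈ 2.5310.
L − H = 2.5310 − 2.4909 = 0.040 bits.

0.040 bits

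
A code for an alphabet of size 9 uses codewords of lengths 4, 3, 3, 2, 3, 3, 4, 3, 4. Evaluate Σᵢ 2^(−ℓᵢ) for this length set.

With common denominator 2^4 = 16: Σ 2^(−ℓᵢ) = 1/16 + 2/16 + 2/16 + 4/16 + 2/16 + 2/16 + 1/16 + 2/16 + 1/16 = 17/16 = 1.0625.

1.0625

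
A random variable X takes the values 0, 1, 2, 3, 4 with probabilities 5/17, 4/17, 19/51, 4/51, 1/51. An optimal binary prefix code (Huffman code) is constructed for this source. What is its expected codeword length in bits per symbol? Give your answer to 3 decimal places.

Repeatedly combine the two least-probable nodes; the expected code length is the sum of the merged weights.
merge 1/51 + 4/51 → 5/51
merge 5/51 + 4/17 → 1/3
merge 5/17 + 1/3 → 32/51
merge 19/51 + 32/51 → 1
L = 5/51 + 1/3 + 32/51 + 1 = 35/17 ≈ 2.059 bits/symbol.

2.059 bits/symbol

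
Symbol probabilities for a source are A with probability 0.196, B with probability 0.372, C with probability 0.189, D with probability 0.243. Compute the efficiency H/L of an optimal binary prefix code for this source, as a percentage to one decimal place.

Entropy H = −Σ p log₂ p ≈ 1.9417 bits.
Huffman merges: 189/1000+49/250→77/200; 243/1000+93/250→123/200; 77/200+123/200→1. L = 2 ≈ 2.0000.
Efficiency = H/L = 1.9417/2.0000 = 97.1%.

97.1%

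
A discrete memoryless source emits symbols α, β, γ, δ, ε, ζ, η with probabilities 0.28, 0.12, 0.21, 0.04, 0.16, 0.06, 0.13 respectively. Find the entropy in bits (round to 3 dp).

H = −Σ pᵢ log₂ pᵢ.
−0.28·log₂(0.28) = 0.5142
−0.12·log₂(0.12) = 0.3671
−0.21·log₂(0.21) = 0.4728
−0.04·log₂(0.04) = 0.1858
−0.16·log₂(0.16) = 0.4230
−0.06·log₂(0.06) = 0.2435
−0.13·log₂(0.13) = 0.3826
Sum ≈ 2.5891 → 2.589 bits.

2.589 bits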